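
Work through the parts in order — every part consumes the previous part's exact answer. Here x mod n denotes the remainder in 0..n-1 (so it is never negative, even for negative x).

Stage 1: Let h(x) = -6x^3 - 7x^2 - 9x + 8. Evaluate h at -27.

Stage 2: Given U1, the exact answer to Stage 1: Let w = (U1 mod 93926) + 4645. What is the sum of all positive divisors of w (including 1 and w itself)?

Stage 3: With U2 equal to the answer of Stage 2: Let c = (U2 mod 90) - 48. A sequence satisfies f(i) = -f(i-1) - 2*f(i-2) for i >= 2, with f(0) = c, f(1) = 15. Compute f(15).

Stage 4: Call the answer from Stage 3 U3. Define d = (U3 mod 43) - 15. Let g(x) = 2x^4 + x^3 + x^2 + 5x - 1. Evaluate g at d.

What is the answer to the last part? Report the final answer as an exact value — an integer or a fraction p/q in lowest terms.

Stage 1: -6*(-27)^3 - 7*(-27)^2 - 9*(-27)^1 + 8 = (118098) + (-5103) + (243) + (8) = 113246; answer 113246
Stage 2: U1 = 113246; w = 23965; 23965 = 5 * 4793; sigma = (1 + 5) * (1 + 4793) = 6 * 4794 = 28764; answer 28764
Stage 3: U2 = 28764; c = 6; f(2) = -1*(15) - 2*(6) = -27; iterating: f(2)=-27, f(3)=-3, f(4)=57, f(5)=-51, f(6)=-63, f(7)=165, f(8)=-39, f(9)=-291, f(10)=369, f(11)=213, f(12)=-951, f(13)=525, f(14)=1377, f(15)=-2427; answer -2427
Stage 4: U3 = -2427; d = 9; 2*(9)^4 + 1*(9)^3 + 1*(9)^2 + 5*(9)^1 - 1 = (13122) + (729) + (81) + (45) + (-1) = 13976; answer 13976

13976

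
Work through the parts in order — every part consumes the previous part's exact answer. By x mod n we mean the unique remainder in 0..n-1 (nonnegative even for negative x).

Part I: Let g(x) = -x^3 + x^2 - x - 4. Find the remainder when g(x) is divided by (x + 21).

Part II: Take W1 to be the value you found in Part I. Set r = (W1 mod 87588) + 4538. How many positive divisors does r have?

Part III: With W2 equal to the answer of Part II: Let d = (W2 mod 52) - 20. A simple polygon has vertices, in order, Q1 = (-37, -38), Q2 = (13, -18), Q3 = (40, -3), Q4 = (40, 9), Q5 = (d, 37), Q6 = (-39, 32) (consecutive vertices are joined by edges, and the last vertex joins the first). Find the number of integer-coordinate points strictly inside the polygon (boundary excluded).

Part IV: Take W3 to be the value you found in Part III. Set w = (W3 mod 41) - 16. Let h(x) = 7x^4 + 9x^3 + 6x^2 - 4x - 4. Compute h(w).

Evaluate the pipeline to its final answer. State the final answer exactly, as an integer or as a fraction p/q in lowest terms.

Part I: remainder = value at the root: -1*(-21)^3 + 1*(-21)^2 - 1*(-21)^1 - 4 = (9261) + (441) + (21) + (-4) = 9719; answer 9719
Part II: W1 = 9719; r = 14257; 14257 = 53 * 269; number of divisors = (1+1) * (1+1) = 4; answer 4
Part III: W2 = 4; d = -16; cross terms: (-37*-18 - 13*-38)=1160, (13*-3 - 40*-18)=681, (40*9 - 40*-3)=480, (40*37 - -16*9)=1624, (-16*32 - -39*37)=931, (-39*-38 - -37*32)=2666; twice the area = |7542| = 7542; area = 3771; boundary points = 10 + 3 + 12 + 28 + 1 + 2 = 56; strictly interior points = area - boundary/2 + 1 = 3744; answer 3744
Part IV: W3 = 3744; w = -3; 7*(-3)^4 + 9*(-3)^3 + 6*(-3)^2 - 4*(-3)^1 - 4 = (567) + (-243) + (54) + (12) + (-4) = 386; answer 386

386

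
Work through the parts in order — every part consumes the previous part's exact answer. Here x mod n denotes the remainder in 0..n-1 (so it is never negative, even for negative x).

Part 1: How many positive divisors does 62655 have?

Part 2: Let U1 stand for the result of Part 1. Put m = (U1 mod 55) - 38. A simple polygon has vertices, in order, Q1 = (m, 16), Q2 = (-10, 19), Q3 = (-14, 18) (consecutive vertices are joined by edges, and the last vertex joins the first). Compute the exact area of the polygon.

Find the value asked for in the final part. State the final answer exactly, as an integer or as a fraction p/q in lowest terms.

Part 1: 62655 = 3 * 5 * 4177; number of divisors = (1+1) * (1+1) * (1+1) = 8; answer 8
Part 2: U1 = 8; m = -30; cross terms: (-30*19 - -10*16)=-410, (-10*18 - -14*19)=86, (-14*16 - -30*18)=316; twice the area = |-8| = 8; area = 4; answer 4

4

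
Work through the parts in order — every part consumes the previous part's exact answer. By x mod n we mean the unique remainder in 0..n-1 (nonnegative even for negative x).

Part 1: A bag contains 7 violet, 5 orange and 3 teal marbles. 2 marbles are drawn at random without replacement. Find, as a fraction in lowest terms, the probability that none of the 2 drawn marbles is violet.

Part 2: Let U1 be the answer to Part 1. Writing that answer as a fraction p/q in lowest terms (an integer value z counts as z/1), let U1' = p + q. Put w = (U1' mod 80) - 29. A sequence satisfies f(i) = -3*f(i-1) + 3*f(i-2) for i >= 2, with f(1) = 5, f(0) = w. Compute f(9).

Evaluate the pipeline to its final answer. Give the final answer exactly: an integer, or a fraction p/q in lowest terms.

Part 1: total draws C(15,2) = 105; favorable C(8,2) = 28; P = 4/15; answer 4/15
Part 2: U1 = 4/15; threaded value p + q = 19; w = -10; f(2) = -3*(5) + 3*(-10) = -45; iterating: f(2)=-45, f(3)=150, f(4)=-585, f(5)=2205, f(6)=-8370, f(7)=31725, f(8)=-120285, f(9)=456030; answer 456030

456030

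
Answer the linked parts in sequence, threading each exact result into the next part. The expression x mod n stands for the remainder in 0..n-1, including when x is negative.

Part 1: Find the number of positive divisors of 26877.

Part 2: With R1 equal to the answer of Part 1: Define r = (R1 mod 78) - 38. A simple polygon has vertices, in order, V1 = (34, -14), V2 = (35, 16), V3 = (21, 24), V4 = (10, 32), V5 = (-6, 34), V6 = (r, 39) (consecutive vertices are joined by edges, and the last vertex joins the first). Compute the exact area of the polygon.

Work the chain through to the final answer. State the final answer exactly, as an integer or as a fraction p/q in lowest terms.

1095

Part 1: 26877 = 3 * 17^2 * 31; number of divisors = (1+1) * (2+1) * (1+1) = 12; answer 12
Part 2: R1 = 12; r = -26; cross terms: (34*16 - 35*-14)=1034, (35*24 - 21*16)=504, (21*32 - 10*24)=432, (10*34 - -6*32)=532, (-6*39 - -26*34)=650, (-26*-14 - 34*39)=-962; twice the area = |2190| = 2190; area = 1095; answer 1095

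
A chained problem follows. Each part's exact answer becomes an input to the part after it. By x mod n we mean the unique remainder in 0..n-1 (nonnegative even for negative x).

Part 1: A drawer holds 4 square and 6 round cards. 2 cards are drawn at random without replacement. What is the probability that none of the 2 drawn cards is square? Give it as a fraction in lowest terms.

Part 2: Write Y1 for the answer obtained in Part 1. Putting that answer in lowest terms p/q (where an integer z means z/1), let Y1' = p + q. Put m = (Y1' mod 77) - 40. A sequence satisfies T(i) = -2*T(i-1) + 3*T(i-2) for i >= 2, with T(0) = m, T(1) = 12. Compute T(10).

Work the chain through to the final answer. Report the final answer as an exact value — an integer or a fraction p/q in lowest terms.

-708612

Part 1: total draws C(10,2) = 45; favorable C(6,2) = 15; P = 1/3; answer 1/3
Part 2: Y1 = 1/3; threaded value p + q = 4; m = -36; T(2) = -2*(12) + 3*(-36) = -132; iterating: T(2)=-132, T(3)=300, T(4)=-996, T(5)=2892, T(6)=-8772, T(7)=26220, T(8)=-78756, T(9)=236172, T(10)=-708612; answer -708612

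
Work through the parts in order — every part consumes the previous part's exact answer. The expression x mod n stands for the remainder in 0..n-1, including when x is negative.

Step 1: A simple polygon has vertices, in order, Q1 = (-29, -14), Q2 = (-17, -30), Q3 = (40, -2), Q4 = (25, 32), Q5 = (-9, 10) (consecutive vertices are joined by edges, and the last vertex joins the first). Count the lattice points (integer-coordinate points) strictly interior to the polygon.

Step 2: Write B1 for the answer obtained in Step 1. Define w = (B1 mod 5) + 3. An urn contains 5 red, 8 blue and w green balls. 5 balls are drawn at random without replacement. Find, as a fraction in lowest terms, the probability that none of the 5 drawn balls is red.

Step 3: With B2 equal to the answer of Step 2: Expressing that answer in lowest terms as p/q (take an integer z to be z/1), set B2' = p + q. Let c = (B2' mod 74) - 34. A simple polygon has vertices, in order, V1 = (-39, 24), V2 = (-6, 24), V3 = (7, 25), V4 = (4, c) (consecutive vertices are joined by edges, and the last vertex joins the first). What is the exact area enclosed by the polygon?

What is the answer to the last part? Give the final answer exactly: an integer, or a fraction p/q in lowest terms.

396

Step 1: cross terms: (-29*-30 - -17*-14)=632, (-17*-2 - 40*-30)=1234, (40*32 - 25*-2)=1330, (25*10 - -9*32)=538, (-9*-14 - -29*10)=416; twice the area = |4150| = 4150; area = 2075; boundary points = 4 + 1 + 1 + 2 + 4 = 12; strictly interior points = area - boundary/2 + 1 = 2070; answer 2070
Step 2: B1 = 2070; w = 3; total draws C(16,5) = 4368; favorable C(11,5) = 462; P = 11/104; answer 11/104
Step 3: B2 = 11/104; threaded value p + q = 115; c = 7; cross terms: (-39*24 - -6*24)=-792, (-6*25 - 7*24)=-318, (7*7 - 4*25)=-51, (4*24 - -39*7)=369; twice the area = |-792| = 792; area = 396; answer 396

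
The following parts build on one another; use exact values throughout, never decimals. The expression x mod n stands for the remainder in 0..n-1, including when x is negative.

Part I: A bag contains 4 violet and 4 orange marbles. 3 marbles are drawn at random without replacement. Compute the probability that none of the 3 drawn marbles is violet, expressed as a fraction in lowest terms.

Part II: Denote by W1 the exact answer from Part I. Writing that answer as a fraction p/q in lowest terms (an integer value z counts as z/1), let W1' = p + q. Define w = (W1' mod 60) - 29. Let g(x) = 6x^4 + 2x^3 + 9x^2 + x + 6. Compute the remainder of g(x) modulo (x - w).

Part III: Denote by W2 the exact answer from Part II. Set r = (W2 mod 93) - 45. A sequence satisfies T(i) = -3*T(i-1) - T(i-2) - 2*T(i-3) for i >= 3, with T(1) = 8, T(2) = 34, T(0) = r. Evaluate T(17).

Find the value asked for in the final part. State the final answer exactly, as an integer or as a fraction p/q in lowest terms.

Part I: total draws C(8,3) = 56; favorable C(4,3) = 4; P = 1/14; answer 1/14
Part II: W1 = 1/14; threaded value p + q = 15; w = -14; remainder = value at the root: 6*(-14)^4 + 2*(-14)^3 + 9*(-14)^2 + 1*(-14)^1 + 6 = (230496) + (-5488) + (1764) + (-14) + (6) = 226764; answer 226764
Part III: W2 = 226764; r = -15; T(3) = -3*(34) - 1*(8) - 2*(-15) = -80; iterating: T(3)=-80, T(4)=190, T(5)=-558, T(6)=1644, T(7)=-4754, T(8)=13734, T(9)=-39736, T(10)=114982, T(11)=-332678, T(12)=962524, T(13)=-2784858, T(14)=8057406, T(15)=-23312408, T(16)=67449534, T(17)=-195151006; answer -195151006

-195151006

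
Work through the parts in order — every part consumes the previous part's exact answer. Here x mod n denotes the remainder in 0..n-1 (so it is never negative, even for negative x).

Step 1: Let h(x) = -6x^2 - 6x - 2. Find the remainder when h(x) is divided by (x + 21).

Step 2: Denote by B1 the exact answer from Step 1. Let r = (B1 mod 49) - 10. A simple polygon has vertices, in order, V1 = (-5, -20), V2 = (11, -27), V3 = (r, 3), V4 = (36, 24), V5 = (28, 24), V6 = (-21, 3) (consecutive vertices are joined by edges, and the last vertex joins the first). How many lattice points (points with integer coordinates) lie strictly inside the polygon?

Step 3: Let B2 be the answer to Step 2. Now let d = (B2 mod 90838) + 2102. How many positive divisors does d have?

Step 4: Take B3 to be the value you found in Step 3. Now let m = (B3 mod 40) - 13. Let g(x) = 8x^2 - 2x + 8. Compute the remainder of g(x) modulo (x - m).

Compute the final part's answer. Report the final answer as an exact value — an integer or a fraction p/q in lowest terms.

674

Step 1: remainder = value at the root: -6*(-21)^2 - 6*(-21)^1 - 2 = (-2646) + (126) + (-2) = -2522; answer -2522
Step 2: B1 = -2522; r = 16; cross terms: (-5*-27 - 11*-20)=355, (11*3 - 16*-27)=465, (16*24 - 36*3)=276, (36*24 - 28*24)=192, (28*3 - -21*24)=588, (-21*-20 - -5*3)=435; twice the area = |2311| = 2311; area = 2311/2; boundary points = 1 + 5 + 1 + 8 + 7 + 1 = 23; strictly interior points = area - boundary/2 + 1 = 1145; answer 1145
Step 3: B2 = 1145; d = 3247; 3247 = 17 * 191; number of divisors = (1+1) * (1+1) = 4; answer 4
Step 4: B3 = 4; m = -9; remainder = value at the root: 8*(-9)^2 - 2*(-9)^1 + 8 = (648) + (18) + (8) = 674; answer 674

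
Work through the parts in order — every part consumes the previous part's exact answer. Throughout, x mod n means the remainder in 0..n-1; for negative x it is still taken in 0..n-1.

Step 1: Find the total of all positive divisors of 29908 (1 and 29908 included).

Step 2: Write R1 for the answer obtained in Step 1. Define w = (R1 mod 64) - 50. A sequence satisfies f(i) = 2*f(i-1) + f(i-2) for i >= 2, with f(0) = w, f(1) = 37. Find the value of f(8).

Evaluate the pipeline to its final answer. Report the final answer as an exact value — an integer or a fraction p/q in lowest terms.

Step 1: 29908 = 2^2 * 7477; sigma = (1 + 2 + 4) * (1 + 7477) = 7 * 7478 = 52346; answer 52346
Step 2: R1 = 52346; w = 8; f(2) = 2*(37) + 1*(8) = 82; iterating: f(2)=82, f(3)=201, f(4)=484, f(5)=1169, f(6)=2822, f(7)=6813, f(8)=16448; answer 16448

16448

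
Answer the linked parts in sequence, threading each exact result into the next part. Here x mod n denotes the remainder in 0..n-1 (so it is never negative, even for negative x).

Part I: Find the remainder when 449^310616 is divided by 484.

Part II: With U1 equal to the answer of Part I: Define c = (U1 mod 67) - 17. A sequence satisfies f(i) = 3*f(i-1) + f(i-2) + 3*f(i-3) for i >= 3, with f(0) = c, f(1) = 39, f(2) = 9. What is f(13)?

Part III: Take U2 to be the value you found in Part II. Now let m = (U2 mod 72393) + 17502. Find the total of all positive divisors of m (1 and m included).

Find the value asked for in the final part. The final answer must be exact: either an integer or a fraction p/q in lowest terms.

Part I: squarings mod 484: 449^1=449, 449^2=257, 449^4=225, 449^8=289, 449^16=273, 449^32=477, 449^64=49, 449^128=465, 449^256=361, 449^512=125, 449^1024=137, 449^2048=377, 449^4096=317, 449^8192=301, 449^16384=93, 449^32768=421, 449^65536=97, 449^131072=213, 449^262144=357; 449^310616 = 449^8 * 449^16 * 449^64 * 449^256 * 449^1024 * 449^2048 * 449^4096 * 449^8192 * 449^32768 * 449^262144 = 97 (mod 484); answer 97
Part II: U1 = 97; c = 13; f(3) = 3*(9) + 1*(39) + 3*(13) = 105; iterating: f(3)=105, f(4)=441, f(5)=1455, f(6)=5121, f(7)=18141, f(8)=63909, f(9)=225231, f(10)=794025, f(11)=2799033, f(12)=9866817, f(13)=34781559; answer 34781559
Part III: U2 = 34781559; m = 50421; 50421 = 3 * 7^5; sigma = (1 + 3) * (1 + 7 + 49 + 343 + 2401 + 16807) = 4 * 19608 = 78432; answer 78432

78432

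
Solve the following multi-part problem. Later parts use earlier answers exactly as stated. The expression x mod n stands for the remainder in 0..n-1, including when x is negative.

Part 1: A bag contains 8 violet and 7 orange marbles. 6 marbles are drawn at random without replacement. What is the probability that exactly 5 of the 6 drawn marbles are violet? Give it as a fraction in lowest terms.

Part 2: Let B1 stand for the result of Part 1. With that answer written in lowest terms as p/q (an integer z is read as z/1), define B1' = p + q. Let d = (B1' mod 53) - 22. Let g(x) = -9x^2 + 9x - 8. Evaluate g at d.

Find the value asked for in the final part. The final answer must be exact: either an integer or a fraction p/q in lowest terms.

Part 1: total draws C(15,6) = 5005; favorable C(8,5)*C(7,1) = 392; P = 56/715; answer 56/715
Part 2: B1 = 56/715; threaded value p + q = 771; d = 7; -9*(7)^2 + 9*(7)^1 - 8 = (-441) + (63) + (-8) = -386; answer -386

-386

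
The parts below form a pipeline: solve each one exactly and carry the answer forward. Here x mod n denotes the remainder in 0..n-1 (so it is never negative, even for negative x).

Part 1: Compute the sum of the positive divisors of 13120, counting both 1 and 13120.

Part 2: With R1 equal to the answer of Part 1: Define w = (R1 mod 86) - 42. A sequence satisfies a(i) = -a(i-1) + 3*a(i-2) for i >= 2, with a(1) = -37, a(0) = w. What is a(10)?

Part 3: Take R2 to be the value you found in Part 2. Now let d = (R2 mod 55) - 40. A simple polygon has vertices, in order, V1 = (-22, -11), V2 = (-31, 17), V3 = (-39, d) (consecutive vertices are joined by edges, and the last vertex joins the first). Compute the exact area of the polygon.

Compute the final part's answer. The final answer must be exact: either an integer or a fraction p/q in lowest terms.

Part 1: 13120 = 2^6 * 5 * 41; sigma = (1 + 2 + 4 + 8 + 16 + 32 + 64) * (1 + 5) * (1 + 41) = 127 * 6 * 42 = 32004; answer 32004
Part 2: R1 = 32004; w = -30; a(2) = -1*(-37) + 3*(-30) = -53; iterating: a(2)=-53, a(3)=-58, a(4)=-101, a(5)=-73, a(6)=-230, a(7)=11, a(8)=-701, a(9)=734, a(10)=-2837; answer -2837
Part 3: R2 = -2837; d = -17; cross terms: (-22*17 - -31*-11)=-715, (-31*-17 - -39*17)=1190, (-39*-11 - -22*-17)=55; twice the area = |530| = 530; area = 265; answer 265

265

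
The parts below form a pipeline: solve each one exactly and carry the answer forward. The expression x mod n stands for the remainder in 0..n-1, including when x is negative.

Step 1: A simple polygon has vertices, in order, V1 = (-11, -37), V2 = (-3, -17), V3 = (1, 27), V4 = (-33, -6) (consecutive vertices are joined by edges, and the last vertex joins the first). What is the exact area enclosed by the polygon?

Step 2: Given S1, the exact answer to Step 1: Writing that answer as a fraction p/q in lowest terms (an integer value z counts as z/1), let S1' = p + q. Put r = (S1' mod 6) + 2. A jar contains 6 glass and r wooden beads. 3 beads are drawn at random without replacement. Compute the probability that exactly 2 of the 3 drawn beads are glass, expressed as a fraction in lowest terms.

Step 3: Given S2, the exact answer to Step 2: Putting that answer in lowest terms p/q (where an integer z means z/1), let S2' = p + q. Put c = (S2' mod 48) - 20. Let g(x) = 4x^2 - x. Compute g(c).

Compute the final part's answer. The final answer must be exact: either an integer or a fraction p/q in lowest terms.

2093

Step 1: cross terms: (-11*-17 - -3*-37)=76, (-3*27 - 1*-17)=-64, (1*-6 - -33*27)=885, (-33*-37 - -11*-6)=1155; twice the area = |2052| = 2052; area = 1026; answer 1026
Step 2: S1 = 1026; threaded value p + q = 1027; r = 3; total draws C(9,3) = 84; favorable C(6,2)*C(3,1) = 45; P = 15/28; answer 15/28
Step 3: S2 = 15/28; threaded value p + q = 43; c = 23; 4*(23)^2 - 1*(23)^1 = (2116) + (-23) = 2093; answer 2093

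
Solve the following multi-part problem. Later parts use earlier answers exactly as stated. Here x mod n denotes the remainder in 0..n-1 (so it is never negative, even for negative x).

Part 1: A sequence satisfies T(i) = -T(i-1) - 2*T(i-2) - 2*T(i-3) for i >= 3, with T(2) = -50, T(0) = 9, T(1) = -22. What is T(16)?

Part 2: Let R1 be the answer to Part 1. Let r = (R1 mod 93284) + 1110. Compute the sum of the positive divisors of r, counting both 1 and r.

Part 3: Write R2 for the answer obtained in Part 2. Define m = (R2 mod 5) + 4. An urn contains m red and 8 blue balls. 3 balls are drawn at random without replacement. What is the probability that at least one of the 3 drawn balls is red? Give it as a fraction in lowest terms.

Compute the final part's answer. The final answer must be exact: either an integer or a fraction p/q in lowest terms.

9/10

Part 1: T(3) = -1*(-50) - 2*(-22) - 2*(9) = 76; iterating: T(3)=76, T(4)=68, T(5)=-120, T(6)=-168, T(7)=272, T(8)=304, T(9)=-512, T(10)=-640, T(11)=1056, T(12)=1248, T(13)=-2080, T(14)=-2528, T(15)=4192, T(16)=5024; answer 5024
Part 2: R1 = 5024; r = 6134; 6134 = 2 * 3067; sigma = (1 + 2) * (1 + 3067) = 3 * 3068 = 9204; answer 9204
Part 3: R2 = 9204; m = 8; total draws C(16,3) = 560; complement C(8,3) = 56; favorable 560 - 56 = 504; P = 9/10; answer 9/10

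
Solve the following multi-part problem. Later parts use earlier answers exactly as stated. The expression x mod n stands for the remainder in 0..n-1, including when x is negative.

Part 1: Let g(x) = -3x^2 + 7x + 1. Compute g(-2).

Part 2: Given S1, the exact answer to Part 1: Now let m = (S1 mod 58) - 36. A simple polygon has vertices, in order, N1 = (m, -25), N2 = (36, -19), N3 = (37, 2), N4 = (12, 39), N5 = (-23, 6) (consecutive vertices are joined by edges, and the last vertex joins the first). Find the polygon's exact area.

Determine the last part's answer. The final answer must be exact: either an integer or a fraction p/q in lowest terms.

4713/2

Part 1: -3*(-2)^2 + 7*(-2)^1 + 1 = (-12) + (-14) + (1) = -25; answer -25
Part 2: S1 = -25; m = -3; cross terms: (-3*-19 - 36*-25)=957, (36*2 - 37*-19)=775, (37*39 - 12*2)=1419, (12*6 - -23*39)=969, (-23*-25 - -3*6)=593; twice the area = |4713| = 4713; area = 4713/2; answer 4713/2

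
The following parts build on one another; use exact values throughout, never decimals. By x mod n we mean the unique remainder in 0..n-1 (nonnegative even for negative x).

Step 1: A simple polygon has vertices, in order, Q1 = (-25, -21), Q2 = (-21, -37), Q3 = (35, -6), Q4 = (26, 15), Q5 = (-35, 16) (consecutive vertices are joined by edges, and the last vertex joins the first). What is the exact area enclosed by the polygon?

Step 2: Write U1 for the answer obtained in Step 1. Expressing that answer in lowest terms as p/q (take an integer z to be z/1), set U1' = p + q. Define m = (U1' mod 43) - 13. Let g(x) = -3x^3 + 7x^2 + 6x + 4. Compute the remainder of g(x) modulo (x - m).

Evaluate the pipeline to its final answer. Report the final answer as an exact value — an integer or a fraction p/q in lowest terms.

Step 1: cross terms: (-25*-37 - -21*-21)=484, (-21*-6 - 35*-37)=1421, (35*15 - 26*-6)=681, (26*16 - -35*15)=941, (-35*-21 - -25*16)=1135; twice the area = |4662| = 4662; area = 2331; answer 2331
Step 2: U1 = 2331; threaded value p + q = 2332; m = -3; remainder = value at the root: -3*(-3)^3 + 7*(-3)^2 + 6*(-3)^1 + 4 = (81) + (63) + (-18) + (4) = 130; answer 130

130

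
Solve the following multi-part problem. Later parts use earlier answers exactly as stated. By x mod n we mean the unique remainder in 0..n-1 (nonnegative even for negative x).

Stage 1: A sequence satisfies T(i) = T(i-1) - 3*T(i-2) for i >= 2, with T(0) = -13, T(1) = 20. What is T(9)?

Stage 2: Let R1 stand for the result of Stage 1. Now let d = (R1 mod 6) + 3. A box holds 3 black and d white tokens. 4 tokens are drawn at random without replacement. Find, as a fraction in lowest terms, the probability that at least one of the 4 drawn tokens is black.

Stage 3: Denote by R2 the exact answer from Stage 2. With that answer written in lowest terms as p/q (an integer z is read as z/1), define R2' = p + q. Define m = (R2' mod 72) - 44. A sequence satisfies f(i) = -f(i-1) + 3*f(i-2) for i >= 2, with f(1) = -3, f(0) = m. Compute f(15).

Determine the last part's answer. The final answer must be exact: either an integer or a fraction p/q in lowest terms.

-1696953

Stage 1: T(2) = 1*(20) - 3*(-13) = 59; iterating: T(2)=59, T(3)=-1, T(4)=-178, T(5)=-175, T(6)=359, T(7)=884, T(8)=-193, T(9)=-2845; answer -2845
Stage 2: R1 = -2845; d = 8; total draws C(11,4) = 330; complement C(8,4) = 70; favorable 330 - 70 = 260; P = 26/33; answer 26/33
Stage 3: R2 = 26/33; threaded value p + q = 59; m = 15; f(2) = -1*(-3) + 3*(15) = 48; iterating: f(2)=48, f(3)=-57, f(4)=201, f(5)=-372, f(6)=975, f(7)=-2091, f(8)=5016, f(9)=-11289, f(10)=26337, f(11)=-60204, f(12)=139215, f(13)=-319827, f(14)=737472, f(15)=-1696953; answer -1696953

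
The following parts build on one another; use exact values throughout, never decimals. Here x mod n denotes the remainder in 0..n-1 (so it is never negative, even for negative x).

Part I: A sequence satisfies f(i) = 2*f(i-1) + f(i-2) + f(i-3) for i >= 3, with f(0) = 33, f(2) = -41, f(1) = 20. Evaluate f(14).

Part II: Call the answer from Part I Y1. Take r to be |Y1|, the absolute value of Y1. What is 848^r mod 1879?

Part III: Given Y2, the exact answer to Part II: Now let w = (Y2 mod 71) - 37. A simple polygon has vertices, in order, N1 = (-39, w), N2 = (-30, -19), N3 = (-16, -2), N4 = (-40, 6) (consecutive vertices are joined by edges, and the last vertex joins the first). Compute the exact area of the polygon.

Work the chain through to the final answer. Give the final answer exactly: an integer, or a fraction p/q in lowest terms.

865/2

Part I: f(3) = 2*(-41) + 1*(20) + 1*(33) = -29; iterating: f(3)=-29, f(4)=-79, f(5)=-228, f(6)=-564, f(7)=-1435, f(8)=-3662, f(9)=-9323, f(10)=-23743, f(11)=-60471, f(12)=-154008, f(13)=-392230, f(14)=-998939; answer -998939
Part II: Y1 = -998939; r = 998939; squarings mod 1879: 848^1=848, 848^2=1326, 848^4=1411, 848^8=1060, 848^16=1837, 848^32=1764, 848^64=72, 848^128=1426, 848^256=398, 848^512=568, 848^1024=1315, 848^2048=545, 848^4096=143, 848^8192=1659, 848^16384=1425, 848^32768=1305, 848^65536=651, 848^131072=1026, 848^262144=436, 848^524288=317; 848^998939 = 848^1 * 848^2 * 848^8 * 848^16 * 848^512 * 848^1024 * 848^2048 * 848^4096 * 848^8192 * 848^65536 * 848^131072 * 848^262144 * 848^524288 = 1852 (mod 1879); answer 1852
Part III: Y2 = 1852; w = -31; cross terms: (-39*-19 - -30*-31)=-189, (-30*-2 - -16*-19)=-244, (-16*6 - -40*-2)=-176, (-40*-31 - -39*6)=1474; twice the area = |865| = 865; area = 865/2; answer 865/2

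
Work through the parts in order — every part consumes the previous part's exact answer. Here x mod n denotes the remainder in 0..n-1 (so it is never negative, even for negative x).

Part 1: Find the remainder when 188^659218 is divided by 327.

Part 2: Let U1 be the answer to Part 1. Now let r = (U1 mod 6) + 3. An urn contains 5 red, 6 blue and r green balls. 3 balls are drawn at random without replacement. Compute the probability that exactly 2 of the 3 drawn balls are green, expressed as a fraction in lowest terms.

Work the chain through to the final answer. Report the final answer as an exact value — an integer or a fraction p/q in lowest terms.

66/455

Part 1: squarings mod 327: 188^1=188, 188^2=28, 188^4=130, 188^8=223, 188^16=25, 188^32=298, 188^64=187, 188^128=307, 188^256=73, 188^512=97, 188^1024=253, 188^2048=244, 188^4096=22, 188^8192=157, 188^16384=124, 188^32768=7, 188^65536=49, 188^131072=112, 188^262144=118, 188^524288=190; 188^659218 = 188^2 * 188^16 * 188^256 * 188^512 * 188^1024 * 188^2048 * 188^131072 * 188^524288 = 145 (mod 327); answer 145
Part 2: U1 = 145; r = 4; total draws C(15,3) = 455; favorable C(4,2)*C(11,1) = 66; P = 66/455; answer 66/455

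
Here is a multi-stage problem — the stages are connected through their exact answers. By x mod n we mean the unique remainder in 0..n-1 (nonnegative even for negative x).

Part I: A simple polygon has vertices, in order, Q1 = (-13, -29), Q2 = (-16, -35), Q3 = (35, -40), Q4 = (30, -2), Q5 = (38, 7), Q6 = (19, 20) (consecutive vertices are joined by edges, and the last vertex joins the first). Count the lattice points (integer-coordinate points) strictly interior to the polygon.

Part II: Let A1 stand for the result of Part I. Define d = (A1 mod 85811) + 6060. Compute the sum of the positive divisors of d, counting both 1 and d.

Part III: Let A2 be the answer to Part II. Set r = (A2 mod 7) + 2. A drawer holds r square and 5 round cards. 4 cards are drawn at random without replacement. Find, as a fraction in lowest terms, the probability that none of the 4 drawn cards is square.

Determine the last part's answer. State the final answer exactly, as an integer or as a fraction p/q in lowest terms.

1/66

Part I: cross terms: (-13*-35 - -16*-29)=-9, (-16*-40 - 35*-35)=1865, (35*-2 - 30*-40)=1130, (30*7 - 38*-2)=286, (38*20 - 19*7)=627, (19*-29 - -13*20)=-291; twice the area = |3608| = 3608; area = 1804; boundary points = 3 + 1 + 1 + 1 + 1 + 1 = 8; strictly interior points = area - boundary/2 + 1 = 1801; answer 1801
Part II: A1 = 1801; d = 7861; 7861 = 7 * 1123; sigma = (1 + 7) * (1 + 1123) = 8 * 1124 = 8992; answer 8992
Part III: A2 = 8992; r = 6; total draws C(11,4) = 330; favorable C(5,4) = 5; P = 1/66; answer 1/66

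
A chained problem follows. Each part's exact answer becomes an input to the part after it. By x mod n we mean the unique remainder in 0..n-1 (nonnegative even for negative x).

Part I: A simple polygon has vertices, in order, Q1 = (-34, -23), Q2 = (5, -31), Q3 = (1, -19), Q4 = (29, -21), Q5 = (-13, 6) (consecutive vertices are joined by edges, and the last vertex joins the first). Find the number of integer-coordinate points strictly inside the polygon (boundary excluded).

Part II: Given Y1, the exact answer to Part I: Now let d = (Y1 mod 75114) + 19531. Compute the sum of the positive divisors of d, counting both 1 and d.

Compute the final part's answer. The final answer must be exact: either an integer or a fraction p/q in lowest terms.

Part I: cross terms: (-34*-31 - 5*-23)=1169, (5*-19 - 1*-31)=-64, (1*-21 - 29*-19)=530, (29*6 - -13*-21)=-99, (-13*-23 - -34*6)=503; twice the area = |2039| = 2039; area = 2039/2; boundary points = 1 + 4 + 2 + 3 + 1 = 11; strictly interior points = area - boundary/2 + 1 = 1015; answer 1015
Part II: Y1 = 1015; d = 20546; 20546 = 2 * 10273; sigma = (1 + 2) * (1 + 10273) = 3 * 10274 = 30822; answer 30822

30822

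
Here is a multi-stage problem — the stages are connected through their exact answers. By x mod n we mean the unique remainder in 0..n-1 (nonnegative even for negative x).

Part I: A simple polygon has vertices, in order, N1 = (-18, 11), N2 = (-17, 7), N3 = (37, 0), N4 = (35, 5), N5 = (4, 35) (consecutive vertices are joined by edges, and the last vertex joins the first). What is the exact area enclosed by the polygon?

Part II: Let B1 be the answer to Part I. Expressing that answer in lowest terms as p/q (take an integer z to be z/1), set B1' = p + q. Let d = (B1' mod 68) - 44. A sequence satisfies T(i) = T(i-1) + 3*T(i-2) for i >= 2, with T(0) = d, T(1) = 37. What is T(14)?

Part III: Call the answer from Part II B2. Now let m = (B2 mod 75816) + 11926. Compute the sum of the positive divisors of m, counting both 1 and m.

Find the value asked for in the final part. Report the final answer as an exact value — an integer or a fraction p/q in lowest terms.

Part I: cross terms: (-18*7 - -17*11)=61, (-17*0 - 37*7)=-259, (37*5 - 35*0)=185, (35*35 - 4*5)=1205, (4*11 - -18*35)=674; twice the area = |1866| = 1866; area = 933; answer 933
Part II: B1 = 933; threaded value p + q = 934; d = 6; T(2) = 1*(37) + 3*(6) = 55; iterating: T(2)=55, T(3)=166, T(4)=331, T(5)=829, T(6)=1822, T(7)=4309, T(8)=9775, T(9)=22702, T(10)=52027, T(11)=120133, T(12)=276214, T(13)=636613, T(14)=1465255; answer 1465255
Part III: B2 = 1465255; m = 36677; 36677 is prime, so its only divisors are 1 and 36677; sigma = 1 + 36677 = 36678; answer 36678

36678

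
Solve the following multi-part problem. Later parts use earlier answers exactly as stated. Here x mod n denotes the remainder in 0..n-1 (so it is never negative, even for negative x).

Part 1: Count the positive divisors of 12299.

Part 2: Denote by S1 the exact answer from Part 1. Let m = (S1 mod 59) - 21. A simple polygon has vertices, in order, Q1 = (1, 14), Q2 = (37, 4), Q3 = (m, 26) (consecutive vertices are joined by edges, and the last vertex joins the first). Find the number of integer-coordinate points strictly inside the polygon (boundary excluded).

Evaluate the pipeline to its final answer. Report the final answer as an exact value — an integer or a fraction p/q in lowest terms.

133

Part 1: 12299 = 7^2 * 251; number of divisors = (2+1) * (1+1) = 6; answer 6
Part 2: S1 = 6; m = -15; cross terms: (1*4 - 37*14)=-514, (37*26 - -15*4)=1022, (-15*14 - 1*26)=-236; twice the area = |272| = 272; area = 136; boundary points = 2 + 2 + 4 = 8; strictly interior points = area - boundary/2 + 1 = 133; answer 133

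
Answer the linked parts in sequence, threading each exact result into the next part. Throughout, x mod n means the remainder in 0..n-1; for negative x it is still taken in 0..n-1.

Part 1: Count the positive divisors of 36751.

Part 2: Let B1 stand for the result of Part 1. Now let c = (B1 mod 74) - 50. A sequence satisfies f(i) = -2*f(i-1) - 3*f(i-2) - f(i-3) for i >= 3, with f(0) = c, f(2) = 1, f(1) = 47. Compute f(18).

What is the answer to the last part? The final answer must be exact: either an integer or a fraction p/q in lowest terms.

Part 1: 36751 = 11 * 13 * 257; number of divisors = (1+1) * (1+1) * (1+1) = 8; answer 8
Part 2: B1 = 8; c = -42; f(3) = -2*(1) - 3*(47) - 1*(-42) = -101; iterating: f(3)=-101, f(4)=152, f(5)=-2, f(6)=-351, f(7)=556, f(8)=-57, f(9)=-1203, f(10)=2021, f(11)=-376, f(12)=-4108, f(13)=7323, f(14)=-1946, f(15)=-13969, f(16)=26453, f(17)=-9053, f(18)=-47284; answer -47284

-47284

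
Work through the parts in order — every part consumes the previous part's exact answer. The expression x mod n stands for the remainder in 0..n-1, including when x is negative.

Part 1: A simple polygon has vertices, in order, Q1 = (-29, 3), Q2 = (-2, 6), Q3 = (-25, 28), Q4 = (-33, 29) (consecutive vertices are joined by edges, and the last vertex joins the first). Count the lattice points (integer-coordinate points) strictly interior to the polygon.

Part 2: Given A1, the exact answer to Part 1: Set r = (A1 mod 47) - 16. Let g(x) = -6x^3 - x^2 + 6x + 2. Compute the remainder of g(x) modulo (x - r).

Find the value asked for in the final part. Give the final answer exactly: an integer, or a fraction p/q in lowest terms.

Part 1: cross terms: (-29*6 - -2*3)=-168, (-2*28 - -25*6)=94, (-25*29 - -33*28)=199, (-33*3 - -29*29)=742; twice the area = |867| = 867; area = 867/2; boundary points = 3 + 1 + 1 + 2 = 7; strictly interior points = area - boundary/2 + 1 = 431; answer 431
Part 2: A1 = 431; r = -8; remainder = value at the root: -6*(-8)^3 - 1*(-8)^2 + 6*(-8)^1 + 2 = (3072) + (-64) + (-48) + (2) = 2962; answer 2962

2962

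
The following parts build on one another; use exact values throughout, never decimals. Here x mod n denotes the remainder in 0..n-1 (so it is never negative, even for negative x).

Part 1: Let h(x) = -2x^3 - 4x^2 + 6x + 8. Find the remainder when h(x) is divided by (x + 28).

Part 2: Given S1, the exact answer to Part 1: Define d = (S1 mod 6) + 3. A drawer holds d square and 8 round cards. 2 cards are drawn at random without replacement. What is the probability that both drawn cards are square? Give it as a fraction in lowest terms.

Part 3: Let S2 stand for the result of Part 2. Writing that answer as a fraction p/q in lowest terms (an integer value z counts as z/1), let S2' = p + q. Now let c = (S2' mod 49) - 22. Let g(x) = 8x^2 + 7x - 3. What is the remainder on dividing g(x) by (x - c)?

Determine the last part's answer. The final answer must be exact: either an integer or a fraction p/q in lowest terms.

Part 1: remainder = value at the root: -2*(-28)^3 - 4*(-28)^2 + 6*(-28)^1 + 8 = (43904) + (-3136) + (-168) + (8) = 40608; answer 40608
Part 2: S1 = 40608; d = 3; total draws C(11,2) = 55; favorable C(3,2) = 3; P = 3/55; answer 3/55
Part 3: S2 = 3/55; threaded value p + q = 58; c = -13; remainder = value at the root: 8*(-13)^2 + 7*(-13)^1 - 3 = (1352) + (-91) + (-3) = 1258; answer 1258

1258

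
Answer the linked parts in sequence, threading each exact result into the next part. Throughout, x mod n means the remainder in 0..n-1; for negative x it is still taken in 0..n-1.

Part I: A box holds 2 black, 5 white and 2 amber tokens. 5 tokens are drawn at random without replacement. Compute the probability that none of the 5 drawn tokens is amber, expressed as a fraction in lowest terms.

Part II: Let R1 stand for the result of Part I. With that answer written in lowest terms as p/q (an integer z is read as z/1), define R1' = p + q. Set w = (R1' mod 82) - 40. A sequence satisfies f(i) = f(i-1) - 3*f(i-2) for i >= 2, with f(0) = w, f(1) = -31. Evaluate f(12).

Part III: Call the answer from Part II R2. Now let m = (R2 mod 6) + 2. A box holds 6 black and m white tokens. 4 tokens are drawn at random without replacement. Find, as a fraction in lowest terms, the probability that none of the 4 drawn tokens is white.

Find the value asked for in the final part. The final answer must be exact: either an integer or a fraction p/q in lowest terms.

3/143

Part I: total draws C(9,5) = 126; favorable C(7,5) = 21; P = 1/6; answer 1/6
Part II: R1 = 1/6; threaded value p + q = 7; w = -33; f(2) = 1*(-31) - 3*(-33) = 68; iterating: f(2)=68, f(3)=161, f(4)=-43, f(5)=-526, f(6)=-397, f(7)=1181, f(8)=2372, f(9)=-1171, f(10)=-8287, f(11)=-4774, f(12)=20087; answer 20087
Part III: R2 = 20087; m = 7; total draws C(13,4) = 715; favorable C(6,4) = 15; P = 3/143; answer 3/143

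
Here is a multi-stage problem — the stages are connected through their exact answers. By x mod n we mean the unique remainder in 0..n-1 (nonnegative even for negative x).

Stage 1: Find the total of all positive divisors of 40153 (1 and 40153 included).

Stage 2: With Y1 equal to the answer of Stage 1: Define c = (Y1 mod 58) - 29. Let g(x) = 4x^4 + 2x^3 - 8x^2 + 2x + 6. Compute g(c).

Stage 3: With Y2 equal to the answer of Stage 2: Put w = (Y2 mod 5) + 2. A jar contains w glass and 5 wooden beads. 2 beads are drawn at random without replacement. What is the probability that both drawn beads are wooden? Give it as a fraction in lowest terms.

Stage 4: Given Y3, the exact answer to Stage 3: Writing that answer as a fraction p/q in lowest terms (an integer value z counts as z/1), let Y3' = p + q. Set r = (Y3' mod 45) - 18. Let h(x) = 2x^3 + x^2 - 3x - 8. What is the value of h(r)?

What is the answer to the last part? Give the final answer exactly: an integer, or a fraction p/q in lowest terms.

Stage 1: 40153 is prime, so its only divisors are 1 and 40153; sigma = 1 + 40153 = 40154; answer 40154
Stage 2: Y1 = 40154; c = -11; 4*(-11)^4 + 2*(-11)^3 - 8*(-11)^2 + 2*(-11)^1 + 6 = (58564) + (-2662) + (-968) + (-22) + (6) = 54918; answer 54918
Stage 3: Y2 = 54918; w = 5; total draws C(10,2) = 45; favorable C(5,2) = 10; P = 2/9; answer 2/9
Stage 4: Y3 = 2/9; threaded value p + q = 11; r = -7; 2*(-7)^3 + 1*(-7)^2 - 3*(-7)^1 - 8 = (-686) + (49) + (21) + (-8) = -624; answer -624

-624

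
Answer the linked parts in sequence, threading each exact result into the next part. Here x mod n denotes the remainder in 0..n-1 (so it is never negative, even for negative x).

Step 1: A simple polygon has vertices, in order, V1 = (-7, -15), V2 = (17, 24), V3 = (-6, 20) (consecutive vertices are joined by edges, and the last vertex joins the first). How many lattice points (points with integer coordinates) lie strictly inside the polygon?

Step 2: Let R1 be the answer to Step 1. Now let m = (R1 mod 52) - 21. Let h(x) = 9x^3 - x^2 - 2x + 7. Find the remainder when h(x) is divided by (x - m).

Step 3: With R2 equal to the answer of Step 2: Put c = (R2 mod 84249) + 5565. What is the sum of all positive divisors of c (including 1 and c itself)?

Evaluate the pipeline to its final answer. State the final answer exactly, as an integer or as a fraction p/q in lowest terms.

Step 1: cross terms: (-7*24 - 17*-15)=87, (17*20 - -6*24)=484, (-6*-15 - -7*20)=230; twice the area = |801| = 801; area = 801/2; boundary points = 3 + 1 + 1 = 5; strictly interior points = area - boundary/2 + 1 = 399; answer 399
Step 2: R1 = 399; m = 14; remainder = value at the root: 9*(14)^3 - 1*(14)^2 - 2*(14)^1 + 7 = (24696) + (-196) + (-28) + (7) = 24479; answer 24479
Step 3: R2 = 24479; c = 30044; 30044 = 2^2 * 7 * 29 * 37; sigma = (1 + 2 + 4) * (1 + 7) * (1 + 29) * (1 + 37) = 7 * 8 * 30 * 38 = 63840; answer 63840

63840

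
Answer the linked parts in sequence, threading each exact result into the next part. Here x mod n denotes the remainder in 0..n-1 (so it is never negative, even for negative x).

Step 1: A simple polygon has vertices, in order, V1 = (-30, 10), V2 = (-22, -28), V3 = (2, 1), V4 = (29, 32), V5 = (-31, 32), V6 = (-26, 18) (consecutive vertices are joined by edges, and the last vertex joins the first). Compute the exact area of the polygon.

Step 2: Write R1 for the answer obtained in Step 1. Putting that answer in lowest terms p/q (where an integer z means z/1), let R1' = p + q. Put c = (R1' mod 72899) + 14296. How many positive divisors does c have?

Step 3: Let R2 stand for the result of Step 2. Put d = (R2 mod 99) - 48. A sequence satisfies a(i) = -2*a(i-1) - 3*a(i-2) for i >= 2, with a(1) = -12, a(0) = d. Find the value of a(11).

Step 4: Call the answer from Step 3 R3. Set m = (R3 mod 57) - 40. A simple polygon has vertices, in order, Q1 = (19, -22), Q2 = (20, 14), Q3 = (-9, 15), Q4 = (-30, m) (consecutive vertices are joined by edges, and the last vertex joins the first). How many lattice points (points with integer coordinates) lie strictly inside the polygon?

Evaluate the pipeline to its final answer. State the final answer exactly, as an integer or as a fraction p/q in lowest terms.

1050

Step 1: cross terms: (-30*-28 - -22*10)=1060, (-22*1 - 2*-28)=34, (2*32 - 29*1)=35, (29*32 - -31*32)=1920, (-31*18 - -26*32)=274, (-26*10 - -30*18)=280; twice the area = |3603| = 3603; area = 3603/2; answer 3603/2
Step 2: R1 = 3603/2; threaded value p + q = 3605; c = 17901; 17901 = 3^4 * 13 * 17; number of divisors = (4+1) * (1+1) * (1+1) = 20; answer 20
Step 3: R2 = 20; d = -28; a(2) = -2*(-12) - 3*(-28) = 108; iterating: a(2)=108, a(3)=-180, a(4)=36, a(5)=468, a(6)=-1044, a(7)=684, a(8)=1764, a(9)=-5580, a(10)=5868, a(11)=5004; answer 5004
Step 4: R3 = 5004; m = 5; cross terms: (19*14 - 20*-22)=706, (20*15 - -9*14)=426, (-9*5 - -30*15)=405, (-30*-22 - 19*5)=565; twice the area = |2102| = 2102; area = 1051; boundary points = 1 + 1 + 1 + 1 = 4; strictly interior points = area - boundary/2 + 1 = 1050; answer 1050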